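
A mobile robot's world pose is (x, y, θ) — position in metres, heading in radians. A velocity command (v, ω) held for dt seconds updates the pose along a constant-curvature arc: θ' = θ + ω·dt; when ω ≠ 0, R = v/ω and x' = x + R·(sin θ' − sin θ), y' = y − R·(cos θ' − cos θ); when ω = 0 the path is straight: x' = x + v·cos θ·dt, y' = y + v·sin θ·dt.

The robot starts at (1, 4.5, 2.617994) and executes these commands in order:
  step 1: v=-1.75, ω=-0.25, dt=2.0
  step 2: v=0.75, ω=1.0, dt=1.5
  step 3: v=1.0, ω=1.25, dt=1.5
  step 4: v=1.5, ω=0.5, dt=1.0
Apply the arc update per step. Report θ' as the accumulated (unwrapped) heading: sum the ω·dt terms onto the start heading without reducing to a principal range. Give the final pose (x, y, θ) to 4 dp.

step 1: θ'=2.1180 (R=7.0000) → pose (3.4779, 2.0799, 2.1180)
step 2: θ'=3.6180 (R=0.7500) → pose (2.4935, 2.3562, 3.6180)
step 3: θ'=5.4930 (R=0.8000) → pose (2.2920, 1.0823, 5.4930)
step 4: θ'=5.9930 (R=3.0000) → pose (3.5650, 0.3188, 5.9930)

(3.5650, 0.3188, 5.9930)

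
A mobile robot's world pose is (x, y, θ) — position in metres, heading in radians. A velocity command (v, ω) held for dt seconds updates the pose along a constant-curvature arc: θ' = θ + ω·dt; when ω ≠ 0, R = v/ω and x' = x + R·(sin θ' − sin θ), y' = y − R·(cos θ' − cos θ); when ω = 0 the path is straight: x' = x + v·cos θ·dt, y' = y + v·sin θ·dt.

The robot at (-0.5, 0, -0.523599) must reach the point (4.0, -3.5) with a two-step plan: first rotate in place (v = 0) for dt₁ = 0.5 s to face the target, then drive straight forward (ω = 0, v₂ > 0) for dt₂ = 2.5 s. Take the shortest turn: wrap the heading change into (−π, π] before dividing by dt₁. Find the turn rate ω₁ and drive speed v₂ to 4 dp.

heading to target = atan2(-3.5−0, 4−-0.5) = -0.6610
Δθ = wrap(-0.6610 − -0.5236) = -0.1374; ω₁ = Δθ/dt₁ = -0.2749
distance = √((4−-0.5)² + (-3.5−0)²) = 5.7009; v₂ = distance/dt₂ = 2.2804

ω₁ = -0.2749, v₂ = 2.2804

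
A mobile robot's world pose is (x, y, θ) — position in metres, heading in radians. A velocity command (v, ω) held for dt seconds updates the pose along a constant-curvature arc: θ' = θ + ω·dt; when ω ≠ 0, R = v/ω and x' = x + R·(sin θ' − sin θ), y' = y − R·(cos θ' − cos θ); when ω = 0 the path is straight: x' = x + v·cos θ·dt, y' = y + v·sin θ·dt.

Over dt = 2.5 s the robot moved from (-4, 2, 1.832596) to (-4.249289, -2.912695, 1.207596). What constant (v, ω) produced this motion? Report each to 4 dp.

Δθ = 1.207596 − 1.832596 = -0.625000
ω = Δθ/dt = -0.625000/2.5 = -0.2500
R = −Δy/(cos θ' − cos θ) = 8.0000
v = R·ω = 8.0000·-0.2500 = -2.0000

v = -2.0000, ω = -0.2500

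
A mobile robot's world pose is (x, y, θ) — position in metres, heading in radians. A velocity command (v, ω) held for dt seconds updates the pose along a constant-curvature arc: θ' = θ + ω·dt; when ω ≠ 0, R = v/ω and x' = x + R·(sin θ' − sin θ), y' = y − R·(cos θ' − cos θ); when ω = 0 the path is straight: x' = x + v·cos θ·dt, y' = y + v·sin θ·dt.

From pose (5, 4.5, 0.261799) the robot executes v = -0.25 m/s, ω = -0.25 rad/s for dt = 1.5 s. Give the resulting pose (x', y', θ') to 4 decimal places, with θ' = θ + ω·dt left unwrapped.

(4.6282, 4.4723, -0.1132)

θ' = 0.2618 + -0.25·1.5 = -0.1132
R = v/ω = -0.25/-0.25 = 1.0000
x' = 5 + 1.0000·(sin -0.1132 − sin 0.2618) = 4.6282
y' = 4.5 − 1.0000·(cos -0.1132 − cos 0.2618) = 4.4723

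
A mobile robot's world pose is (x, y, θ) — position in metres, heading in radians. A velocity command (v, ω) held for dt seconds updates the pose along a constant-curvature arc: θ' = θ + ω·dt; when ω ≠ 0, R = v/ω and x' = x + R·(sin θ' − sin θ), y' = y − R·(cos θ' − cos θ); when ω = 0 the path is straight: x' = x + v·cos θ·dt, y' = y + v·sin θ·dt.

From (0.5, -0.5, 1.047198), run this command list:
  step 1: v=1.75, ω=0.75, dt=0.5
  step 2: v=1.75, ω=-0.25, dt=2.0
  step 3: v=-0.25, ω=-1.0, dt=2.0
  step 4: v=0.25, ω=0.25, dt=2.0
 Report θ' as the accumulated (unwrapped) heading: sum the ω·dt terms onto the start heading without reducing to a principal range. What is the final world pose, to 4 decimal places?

step 1: θ'=1.4222 (R=2.3333) → pose (0.7869, 0.3212, 1.4222)
step 2: θ'=0.9222 (R=-7.0000) → pose (2.1312, 3.5133, 0.9222)
step 3: θ'=-1.0778 (R=0.2500) → pose (1.7118, 3.5460, -1.0778)
step 4: θ'=-0.5778 (R=1.0000) → pose (2.0465, 3.1816, -0.5778)

(2.0465, 3.1816, -0.5778)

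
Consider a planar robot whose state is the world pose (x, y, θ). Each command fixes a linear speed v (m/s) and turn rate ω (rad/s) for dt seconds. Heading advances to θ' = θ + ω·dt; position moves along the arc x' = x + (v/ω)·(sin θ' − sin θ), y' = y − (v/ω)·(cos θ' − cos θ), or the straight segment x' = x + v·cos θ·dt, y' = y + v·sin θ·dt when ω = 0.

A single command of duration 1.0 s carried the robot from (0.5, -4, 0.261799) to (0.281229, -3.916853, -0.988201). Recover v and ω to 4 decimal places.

v = -0.2500, ω = -1.2500

Δθ = -0.988201 − 0.261799 = -1.250000
ω = Δθ/dt = -1.250000/1.0 = -1.2500
R = Δx/(sin θ' − sin θ) = 0.2000
v = R·ω = 0.2000·-1.2500 = -0.2500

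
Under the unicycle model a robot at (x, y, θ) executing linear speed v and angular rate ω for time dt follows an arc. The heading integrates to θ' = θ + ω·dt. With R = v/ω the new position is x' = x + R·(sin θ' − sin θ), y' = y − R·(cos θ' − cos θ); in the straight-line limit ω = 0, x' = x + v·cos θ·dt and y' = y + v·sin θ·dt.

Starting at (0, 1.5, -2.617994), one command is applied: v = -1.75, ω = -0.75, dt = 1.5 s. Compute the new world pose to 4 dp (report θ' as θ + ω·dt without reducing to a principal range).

(2.4869, 1.4032, -3.7430)

θ' = -2.6180 + -0.75·1.5 = -3.7430
R = v/ω = -1.75/-0.75 = 2.3333
x' = 0 + 2.3333·(sin -3.7430 − sin -2.6180) = 2.4869
y' = 1.5 − 2.3333·(cos -3.7430 − cos -2.6180) = 1.4032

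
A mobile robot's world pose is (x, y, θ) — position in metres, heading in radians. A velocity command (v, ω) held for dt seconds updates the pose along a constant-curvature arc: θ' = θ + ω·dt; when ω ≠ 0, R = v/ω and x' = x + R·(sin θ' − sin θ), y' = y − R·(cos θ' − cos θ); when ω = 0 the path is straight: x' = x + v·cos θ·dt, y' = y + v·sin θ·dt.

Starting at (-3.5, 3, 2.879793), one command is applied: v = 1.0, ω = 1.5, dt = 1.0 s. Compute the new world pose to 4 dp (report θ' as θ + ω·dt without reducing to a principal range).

θ' = 2.8798 + 1.5·1.0 = 4.3798
R = v/ω = 1.0/1.5 = 0.6667
x' = -3.5 + 0.6667·(sin 4.3798 − sin 2.8798) = -4.3027
y' = 3 − 0.6667·(cos 4.3798 − cos 2.8798) = 2.5737

(-4.3027, 2.5737, 4.3798)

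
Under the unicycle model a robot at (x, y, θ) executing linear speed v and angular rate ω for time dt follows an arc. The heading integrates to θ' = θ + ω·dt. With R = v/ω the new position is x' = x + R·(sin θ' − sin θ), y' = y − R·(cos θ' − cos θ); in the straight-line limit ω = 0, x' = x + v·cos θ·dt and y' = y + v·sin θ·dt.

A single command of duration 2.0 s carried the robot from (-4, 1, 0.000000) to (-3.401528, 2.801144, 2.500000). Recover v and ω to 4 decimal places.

v = 1.2500, ω = 1.2500

Δθ = 2.500000 − 0.000000 = 2.500000
ω = Δθ/dt = 2.500000/2.0 = 1.2500
R = −Δy/(cos θ' − cos θ) = 1.0000
v = R·ω = 1.0000·1.2500 = 1.2500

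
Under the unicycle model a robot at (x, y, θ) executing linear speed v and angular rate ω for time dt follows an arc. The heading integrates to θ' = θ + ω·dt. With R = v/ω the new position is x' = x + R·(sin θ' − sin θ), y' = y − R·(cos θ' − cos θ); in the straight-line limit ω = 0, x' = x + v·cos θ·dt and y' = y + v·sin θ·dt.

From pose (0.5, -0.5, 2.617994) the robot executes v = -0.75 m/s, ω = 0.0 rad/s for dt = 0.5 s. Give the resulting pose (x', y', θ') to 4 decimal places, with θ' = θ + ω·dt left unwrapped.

θ' = 2.6180 + 0.0·0.5 = 2.6180
ω = 0 → straight: x' = 0.5 + -0.75·cos(2.6180)·0.5 = 0.8248
y' = -0.5 + -0.75·sin(2.6180)·0.5 = -0.6875

(0.8248, -0.6875, 2.6180)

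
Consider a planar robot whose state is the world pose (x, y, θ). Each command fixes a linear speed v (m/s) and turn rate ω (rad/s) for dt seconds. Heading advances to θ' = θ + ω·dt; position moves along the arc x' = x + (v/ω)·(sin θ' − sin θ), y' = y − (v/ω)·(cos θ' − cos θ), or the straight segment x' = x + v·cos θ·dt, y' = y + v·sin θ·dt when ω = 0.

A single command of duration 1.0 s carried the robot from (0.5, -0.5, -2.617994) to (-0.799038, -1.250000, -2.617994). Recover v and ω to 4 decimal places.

Δθ = -2.617994 − -2.617994 = 0.000000
ω = Δθ/dt = 0.000000/1.0 = 0.0000
ω = 0 → v = (Δx·cos θ + Δy·sin θ)/dt = 1.5000

v = 1.5000, ω = 0.0000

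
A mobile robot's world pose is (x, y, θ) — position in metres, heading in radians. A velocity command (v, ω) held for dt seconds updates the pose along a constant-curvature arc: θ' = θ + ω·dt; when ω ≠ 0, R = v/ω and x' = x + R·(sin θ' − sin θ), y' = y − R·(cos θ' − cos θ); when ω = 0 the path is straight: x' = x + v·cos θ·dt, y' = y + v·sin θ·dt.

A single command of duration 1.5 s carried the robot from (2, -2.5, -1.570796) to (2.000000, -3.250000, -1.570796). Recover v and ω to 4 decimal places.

Δθ = -1.570796 − -1.570796 = 0.000000
ω = Δθ/dt = 0.000000/1.5 = 0.0000
ω = 0 → v = (Δx·cos θ + Δy·sin θ)/dt = 0.5000

v = 0.5000, ω = 0.0000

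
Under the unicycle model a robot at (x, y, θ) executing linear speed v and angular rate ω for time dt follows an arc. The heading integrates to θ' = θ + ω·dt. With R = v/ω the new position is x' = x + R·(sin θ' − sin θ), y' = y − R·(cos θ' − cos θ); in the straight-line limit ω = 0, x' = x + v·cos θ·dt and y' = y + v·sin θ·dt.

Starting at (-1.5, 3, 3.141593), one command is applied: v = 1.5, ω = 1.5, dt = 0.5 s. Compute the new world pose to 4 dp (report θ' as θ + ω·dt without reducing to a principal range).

θ' = 3.1416 + 1.5·0.5 = 3.8916
R = v/ω = 1.5/1.5 = 1.0000
x' = -1.5 + 1.0000·(sin 3.8916 − sin 3.1416) = -2.1816
y' = 3 − 1.0000·(cos 3.8916 − cos 3.1416) = 2.7317

(-2.1816, 2.7317, 3.8916)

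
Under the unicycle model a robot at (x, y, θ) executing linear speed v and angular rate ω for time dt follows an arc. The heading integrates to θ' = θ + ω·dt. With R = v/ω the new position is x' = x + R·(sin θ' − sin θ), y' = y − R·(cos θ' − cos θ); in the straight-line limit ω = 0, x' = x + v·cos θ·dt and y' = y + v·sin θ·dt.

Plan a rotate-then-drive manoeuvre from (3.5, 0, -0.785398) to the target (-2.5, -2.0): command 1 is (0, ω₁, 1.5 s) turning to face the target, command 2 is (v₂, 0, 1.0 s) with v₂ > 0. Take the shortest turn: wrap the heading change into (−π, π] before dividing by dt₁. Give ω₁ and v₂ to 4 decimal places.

ω₁ = -1.3563, v₂ = 6.3246

heading to target = atan2(-2−0, -2.5−3.5) = -2.8198
Δθ = wrap(-2.8198 − -0.7854) = -2.0344; ω₁ = Δθ/dt₁ = -1.3563
distance = √((-2.5−3.5)² + (-2−0)²) = 6.3246; v₂ = distance/dt₂ = 6.3246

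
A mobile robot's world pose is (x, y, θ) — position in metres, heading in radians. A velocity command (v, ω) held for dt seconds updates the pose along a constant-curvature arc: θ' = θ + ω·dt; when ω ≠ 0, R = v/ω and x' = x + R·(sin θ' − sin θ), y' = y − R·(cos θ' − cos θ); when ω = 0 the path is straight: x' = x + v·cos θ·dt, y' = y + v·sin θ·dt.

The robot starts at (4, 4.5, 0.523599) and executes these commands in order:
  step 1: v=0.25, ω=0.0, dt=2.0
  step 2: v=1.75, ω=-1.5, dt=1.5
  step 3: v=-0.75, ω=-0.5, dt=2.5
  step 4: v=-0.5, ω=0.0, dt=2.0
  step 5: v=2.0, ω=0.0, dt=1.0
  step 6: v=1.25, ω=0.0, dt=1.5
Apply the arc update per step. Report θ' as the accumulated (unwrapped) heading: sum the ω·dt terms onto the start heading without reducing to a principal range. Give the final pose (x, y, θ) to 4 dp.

(4.5683, 4.3332, -2.9764)

step 1: θ'=0.5236 (straight) → pose (4.4330, 4.7500, 0.5236)
step 2: θ'=-1.7264 (R=-1.1667) → pose (6.1689, 3.5588, -1.7264)
step 3: θ'=-2.9764 (R=1.5000) → pose (7.4041, 4.8059, -2.9764)
step 4: θ'=-2.9764 (straight) → pose (8.3905, 4.9704, -2.9764)
step 5: θ'=-2.9764 (straight) → pose (6.4177, 4.6415, -2.9764)
step 6: θ'=-2.9764 (straight) → pose (4.5683, 4.3332, -2.9764)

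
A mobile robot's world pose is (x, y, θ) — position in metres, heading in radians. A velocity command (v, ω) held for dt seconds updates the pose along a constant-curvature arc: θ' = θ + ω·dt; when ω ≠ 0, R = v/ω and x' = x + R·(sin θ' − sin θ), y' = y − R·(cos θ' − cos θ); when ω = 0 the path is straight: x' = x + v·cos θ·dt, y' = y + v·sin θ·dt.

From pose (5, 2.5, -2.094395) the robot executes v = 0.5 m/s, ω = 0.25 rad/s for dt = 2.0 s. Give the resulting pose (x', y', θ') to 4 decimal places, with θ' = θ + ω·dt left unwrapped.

(4.7326, 1.5472, -1.5944)

θ' = -2.0944 + 0.25·2.0 = -1.5944
R = v/ω = 0.5/0.25 = 2.0000
x' = 5 + 2.0000·(sin -1.5944 − sin -2.0944) = 4.7326
y' = 2.5 − 2.0000·(cos -1.5944 − cos -2.0944) = 1.5472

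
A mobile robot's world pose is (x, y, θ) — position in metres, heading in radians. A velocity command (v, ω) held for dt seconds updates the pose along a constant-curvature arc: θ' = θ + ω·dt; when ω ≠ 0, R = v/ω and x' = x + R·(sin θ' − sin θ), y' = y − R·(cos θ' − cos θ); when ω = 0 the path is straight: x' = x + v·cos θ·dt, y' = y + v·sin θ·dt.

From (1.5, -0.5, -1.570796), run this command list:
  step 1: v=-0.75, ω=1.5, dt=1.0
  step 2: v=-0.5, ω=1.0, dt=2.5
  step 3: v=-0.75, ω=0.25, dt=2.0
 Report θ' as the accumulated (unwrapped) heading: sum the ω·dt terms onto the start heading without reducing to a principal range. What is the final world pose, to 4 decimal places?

step 1: θ'=-0.0708 (R=-0.5000) → pose (1.0354, -0.0013, -0.0708)
step 2: θ'=2.4292 (R=-0.5000) → pose (0.6732, -0.8784, 2.4292)
step 3: θ'=2.9292 (R=-3.0000) → pose (2.0017, -1.5406, 2.9292)

(2.0017, -1.5406, 2.9292)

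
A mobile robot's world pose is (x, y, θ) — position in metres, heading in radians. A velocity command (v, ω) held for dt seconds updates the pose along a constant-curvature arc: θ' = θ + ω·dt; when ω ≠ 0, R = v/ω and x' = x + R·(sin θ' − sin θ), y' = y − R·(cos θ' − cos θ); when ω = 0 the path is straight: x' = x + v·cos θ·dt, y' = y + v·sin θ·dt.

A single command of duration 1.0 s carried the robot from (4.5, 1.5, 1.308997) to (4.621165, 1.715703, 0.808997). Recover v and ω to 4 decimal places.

Δθ = 0.808997 − 1.308997 = -0.500000
ω = Δθ/dt = -0.500000/1.0 = -0.5000
R = −Δy/(cos θ' − cos θ) = -0.5000
v = R·ω = -0.5000·-0.5000 = 0.2500

v = 0.2500, ω = -0.5000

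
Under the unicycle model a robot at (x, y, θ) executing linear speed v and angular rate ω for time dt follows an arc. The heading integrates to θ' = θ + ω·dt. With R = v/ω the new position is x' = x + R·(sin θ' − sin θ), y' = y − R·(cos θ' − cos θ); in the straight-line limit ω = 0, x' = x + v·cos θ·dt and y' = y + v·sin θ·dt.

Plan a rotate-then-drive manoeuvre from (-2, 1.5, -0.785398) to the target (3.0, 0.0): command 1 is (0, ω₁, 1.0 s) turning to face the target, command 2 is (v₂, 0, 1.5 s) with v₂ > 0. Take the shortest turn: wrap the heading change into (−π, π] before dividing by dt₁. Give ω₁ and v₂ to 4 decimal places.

heading to target = atan2(0−1.5, 3−-2) = -0.2915
Δθ = wrap(-0.2915 − -0.7854) = 0.4939; ω₁ = Δθ/dt₁ = 0.4939
distance = √((3−-2)² + (0−1.5)²) = 5.2202; v₂ = distance/dt₂ = 3.4801

ω₁ = 0.4939, v₂ = 3.4801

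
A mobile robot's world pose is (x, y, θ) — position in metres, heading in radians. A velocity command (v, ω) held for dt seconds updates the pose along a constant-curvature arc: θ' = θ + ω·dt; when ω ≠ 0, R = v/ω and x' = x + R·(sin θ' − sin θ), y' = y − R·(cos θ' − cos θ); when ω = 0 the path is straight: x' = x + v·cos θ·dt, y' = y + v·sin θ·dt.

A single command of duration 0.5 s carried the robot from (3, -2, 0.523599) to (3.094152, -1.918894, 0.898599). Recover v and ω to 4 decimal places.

v = 0.2500, ω = 0.7500

Δθ = 0.898599 − 0.523599 = 0.375000
ω = Δθ/dt = 0.375000/0.5 = 0.7500
R = Δx/(sin θ' − sin θ) = 0.3333
v = R·ω = 0.3333·0.7500 = 0.2500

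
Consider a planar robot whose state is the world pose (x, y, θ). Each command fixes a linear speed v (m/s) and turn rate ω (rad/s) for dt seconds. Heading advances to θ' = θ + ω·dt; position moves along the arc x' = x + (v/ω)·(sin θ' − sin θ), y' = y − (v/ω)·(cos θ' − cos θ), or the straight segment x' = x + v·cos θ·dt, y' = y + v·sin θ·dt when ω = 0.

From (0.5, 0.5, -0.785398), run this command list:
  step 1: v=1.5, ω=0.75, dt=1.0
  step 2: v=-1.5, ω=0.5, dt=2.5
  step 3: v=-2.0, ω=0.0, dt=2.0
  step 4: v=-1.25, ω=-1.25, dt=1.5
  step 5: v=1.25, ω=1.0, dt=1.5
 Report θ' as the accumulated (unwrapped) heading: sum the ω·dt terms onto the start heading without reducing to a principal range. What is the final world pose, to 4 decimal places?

(-2.3227, -6.0740, 0.8396)

step 1: θ'=-0.0354 (R=2.0000) → pose (1.8434, -0.0845, -0.0354)
step 2: θ'=1.2146 (R=-3.0000) → pose (-1.0744, -2.0365, 1.2146)
step 3: θ'=1.2146 (straight) → pose (-2.4693, -5.7854, 1.2146)
step 4: θ'=-0.6604 (R=1.0000) → pose (-4.0199, -6.2265, -0.6604)
step 5: θ'=0.8396 (R=1.2500) → pose (-2.3227, -6.0740, 0.8396)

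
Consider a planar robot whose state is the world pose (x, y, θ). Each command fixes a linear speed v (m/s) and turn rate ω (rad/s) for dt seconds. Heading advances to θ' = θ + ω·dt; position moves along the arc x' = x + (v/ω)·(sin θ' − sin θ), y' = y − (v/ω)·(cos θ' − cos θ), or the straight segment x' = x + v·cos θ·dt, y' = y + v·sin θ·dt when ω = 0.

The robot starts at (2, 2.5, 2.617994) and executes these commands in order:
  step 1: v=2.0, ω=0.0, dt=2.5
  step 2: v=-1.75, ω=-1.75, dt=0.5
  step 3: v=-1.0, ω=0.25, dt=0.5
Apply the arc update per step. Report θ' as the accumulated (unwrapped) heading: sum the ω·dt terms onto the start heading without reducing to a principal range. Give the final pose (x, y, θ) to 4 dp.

(-1.7287, 3.8193, 1.8680)

step 1: θ'=2.6180 (straight) → pose (-2.3301, 5.0000, 2.6180)
step 2: θ'=1.7430 (R=1.0000) → pose (-1.8449, 4.3053, 1.7430)
step 3: θ'=1.8680 (R=-4.0000) → pose (-1.7287, 3.8193, 1.8680)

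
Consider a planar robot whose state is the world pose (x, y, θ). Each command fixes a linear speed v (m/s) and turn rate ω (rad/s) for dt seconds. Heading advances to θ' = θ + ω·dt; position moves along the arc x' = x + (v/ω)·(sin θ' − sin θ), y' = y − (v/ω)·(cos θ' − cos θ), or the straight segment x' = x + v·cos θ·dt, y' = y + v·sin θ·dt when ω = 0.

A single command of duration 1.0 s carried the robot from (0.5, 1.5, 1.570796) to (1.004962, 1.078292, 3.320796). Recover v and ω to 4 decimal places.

v = -0.7500, ω = 1.7500

Δθ = 3.320796 − 1.570796 = 1.750000
ω = Δθ/dt = 1.750000/1.0 = 1.7500
R = Δx/(sin θ' − sin θ) = -0.4286
v = R·ω = -0.4286·1.7500 = -0.7500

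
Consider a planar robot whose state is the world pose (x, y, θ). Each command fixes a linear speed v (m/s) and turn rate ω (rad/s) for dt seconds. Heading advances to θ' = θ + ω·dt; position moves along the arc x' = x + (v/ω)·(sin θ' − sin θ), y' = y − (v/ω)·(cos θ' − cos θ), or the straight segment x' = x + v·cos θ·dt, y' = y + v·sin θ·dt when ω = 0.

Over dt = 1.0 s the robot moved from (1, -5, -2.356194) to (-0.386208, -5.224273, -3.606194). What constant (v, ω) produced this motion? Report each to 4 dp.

v = 1.5000, ω = -1.2500

Δθ = -3.606194 − -2.356194 = -1.250000
ω = Δθ/dt = -1.250000/1.0 = -1.2500
R = Δx/(sin θ' − sin θ) = -1.2000
v = R·ω = -1.2000·-1.2500 = 1.5000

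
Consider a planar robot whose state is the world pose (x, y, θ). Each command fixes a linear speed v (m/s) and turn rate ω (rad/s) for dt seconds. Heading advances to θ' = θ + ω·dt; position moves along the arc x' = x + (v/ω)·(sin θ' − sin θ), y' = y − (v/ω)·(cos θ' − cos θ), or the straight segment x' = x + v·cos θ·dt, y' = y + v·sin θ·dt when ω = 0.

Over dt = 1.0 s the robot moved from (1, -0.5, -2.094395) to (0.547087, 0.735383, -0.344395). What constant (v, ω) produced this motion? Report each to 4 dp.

Δθ = -0.344395 − -2.094395 = 1.750000
ω = Δθ/dt = 1.750000/1.0 = 1.7500
R = −Δy/(cos θ' − cos θ) = -0.8571
v = R·ω = -0.8571·1.7500 = -1.5000

v = -1.5000, ω = 1.7500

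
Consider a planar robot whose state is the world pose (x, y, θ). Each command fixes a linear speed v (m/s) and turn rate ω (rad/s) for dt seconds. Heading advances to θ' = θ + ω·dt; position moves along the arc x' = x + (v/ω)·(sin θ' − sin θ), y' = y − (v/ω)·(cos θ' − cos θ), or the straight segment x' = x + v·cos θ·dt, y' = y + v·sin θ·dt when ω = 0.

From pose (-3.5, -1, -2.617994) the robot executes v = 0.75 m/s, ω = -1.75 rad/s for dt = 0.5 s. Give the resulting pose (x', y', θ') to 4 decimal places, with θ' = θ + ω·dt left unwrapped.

θ' = -2.6180 + -1.75·0.5 = -3.4930
R = v/ω = 0.75/-1.75 = -0.4286
x' = -3.5 + -0.4286·(sin -3.4930 − sin -2.6180) = -3.8618
y' = -1 − -0.4286·(cos -3.4930 − cos -2.6180) = -1.0312

(-3.8618, -1.0312, -3.4930)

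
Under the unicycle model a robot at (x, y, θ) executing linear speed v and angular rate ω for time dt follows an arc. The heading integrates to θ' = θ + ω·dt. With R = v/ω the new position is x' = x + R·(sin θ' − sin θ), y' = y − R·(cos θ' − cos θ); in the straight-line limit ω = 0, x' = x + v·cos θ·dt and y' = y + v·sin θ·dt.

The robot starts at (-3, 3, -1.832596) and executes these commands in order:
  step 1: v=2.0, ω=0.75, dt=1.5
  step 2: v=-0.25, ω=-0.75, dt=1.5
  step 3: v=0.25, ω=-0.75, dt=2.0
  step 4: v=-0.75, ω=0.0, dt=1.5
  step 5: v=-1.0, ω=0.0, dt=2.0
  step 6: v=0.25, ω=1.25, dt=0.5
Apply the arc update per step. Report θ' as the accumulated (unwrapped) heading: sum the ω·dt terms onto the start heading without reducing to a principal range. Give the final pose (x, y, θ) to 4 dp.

(0.2980, -0.2262, -2.7076)

step 1: θ'=-0.7076 (R=2.6667) → pose (-2.1576, 0.2833, -0.7076)
step 2: θ'=-1.8326 (R=0.3333) → pose (-2.2629, 0.6229, -1.8326)
step 3: θ'=-3.3326 (R=-0.3333) → pose (-2.6481, 0.3819, -3.3326)
step 4: θ'=-3.3326 (straight) → pose (-1.5436, 0.1684, -3.3326)
step 5: θ'=-3.3326 (straight) → pose (0.4201, -0.2113, -3.3326)
step 6: θ'=-2.7076 (R=0.2000) → pose (0.2980, -0.2262, -2.7076)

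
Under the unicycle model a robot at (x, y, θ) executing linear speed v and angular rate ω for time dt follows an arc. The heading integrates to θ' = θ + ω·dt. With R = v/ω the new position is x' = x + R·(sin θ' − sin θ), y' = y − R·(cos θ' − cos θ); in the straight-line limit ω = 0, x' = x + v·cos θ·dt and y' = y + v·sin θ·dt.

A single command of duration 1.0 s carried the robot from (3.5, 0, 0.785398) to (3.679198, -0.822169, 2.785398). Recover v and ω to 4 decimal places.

v = -1.0000, ω = 2.0000

Δθ = 2.785398 − 0.785398 = 2.000000
ω = Δθ/dt = 2.000000/1.0 = 2.0000
R = −Δy/(cos θ' − cos θ) = -0.5000
v = R·ω = -0.5000·2.0000 = -1.0000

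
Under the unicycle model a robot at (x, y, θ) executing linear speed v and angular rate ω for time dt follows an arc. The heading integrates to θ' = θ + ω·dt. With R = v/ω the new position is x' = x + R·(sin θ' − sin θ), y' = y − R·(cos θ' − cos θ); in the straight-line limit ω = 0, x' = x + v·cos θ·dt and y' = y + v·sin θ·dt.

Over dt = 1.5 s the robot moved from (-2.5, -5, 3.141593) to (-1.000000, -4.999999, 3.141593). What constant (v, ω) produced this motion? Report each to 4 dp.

v = -1.0000, ω = 0.0000

Δθ = 3.141593 − 3.141593 = 0.000000
ω = Δθ/dt = 0.000000/1.5 = 0.0000
ω = 0 → v = (Δx·cos θ + Δy·sin θ)/dt = -1.0000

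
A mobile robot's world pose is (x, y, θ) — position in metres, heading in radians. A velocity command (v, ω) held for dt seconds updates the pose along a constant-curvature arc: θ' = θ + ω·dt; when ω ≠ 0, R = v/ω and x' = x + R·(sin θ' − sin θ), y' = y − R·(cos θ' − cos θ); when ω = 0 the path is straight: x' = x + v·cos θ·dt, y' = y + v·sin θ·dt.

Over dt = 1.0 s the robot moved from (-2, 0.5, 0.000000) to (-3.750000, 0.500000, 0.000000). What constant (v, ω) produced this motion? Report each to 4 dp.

Δθ = 0.000000 − 0.000000 = 0.000000
ω = Δθ/dt = 0.000000/1.0 = 0.0000
ω = 0 → v = (Δx·cos θ + Δy·sin θ)/dt = -1.7500

v = -1.7500, ω = 0.0000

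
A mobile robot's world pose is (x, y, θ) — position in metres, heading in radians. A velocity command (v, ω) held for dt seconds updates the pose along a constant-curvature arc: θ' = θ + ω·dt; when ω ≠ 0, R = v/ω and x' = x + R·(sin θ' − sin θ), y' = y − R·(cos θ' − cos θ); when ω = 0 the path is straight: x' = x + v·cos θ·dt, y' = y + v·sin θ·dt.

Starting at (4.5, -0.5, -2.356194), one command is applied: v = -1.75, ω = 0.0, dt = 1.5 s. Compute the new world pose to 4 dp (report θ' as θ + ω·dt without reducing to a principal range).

θ' = -2.3562 + 0.0·1.5 = -2.3562
ω = 0 → straight: x' = 4.5 + -1.75·cos(-2.3562)·1.5 = 6.3562
y' = -0.5 + -1.75·sin(-2.3562)·1.5 = 1.3562

(6.3562, 1.3562, -2.3562)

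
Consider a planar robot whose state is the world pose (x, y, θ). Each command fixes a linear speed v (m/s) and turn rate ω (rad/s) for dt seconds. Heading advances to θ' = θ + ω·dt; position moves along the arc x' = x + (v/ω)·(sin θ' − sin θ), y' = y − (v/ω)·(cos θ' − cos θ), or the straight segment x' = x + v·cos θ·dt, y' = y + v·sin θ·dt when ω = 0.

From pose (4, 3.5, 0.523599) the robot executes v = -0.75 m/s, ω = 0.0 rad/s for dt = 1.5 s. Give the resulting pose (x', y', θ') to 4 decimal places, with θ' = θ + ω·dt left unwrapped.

θ' = 0.5236 + 0.0·1.5 = 0.5236
ω = 0 → straight: x' = 4 + -0.75·cos(0.5236)·1.5 = 3.0257
y' = 3.5 + -0.75·sin(0.5236)·1.5 = 2.9375

(3.0257, 2.9375, 0.5236)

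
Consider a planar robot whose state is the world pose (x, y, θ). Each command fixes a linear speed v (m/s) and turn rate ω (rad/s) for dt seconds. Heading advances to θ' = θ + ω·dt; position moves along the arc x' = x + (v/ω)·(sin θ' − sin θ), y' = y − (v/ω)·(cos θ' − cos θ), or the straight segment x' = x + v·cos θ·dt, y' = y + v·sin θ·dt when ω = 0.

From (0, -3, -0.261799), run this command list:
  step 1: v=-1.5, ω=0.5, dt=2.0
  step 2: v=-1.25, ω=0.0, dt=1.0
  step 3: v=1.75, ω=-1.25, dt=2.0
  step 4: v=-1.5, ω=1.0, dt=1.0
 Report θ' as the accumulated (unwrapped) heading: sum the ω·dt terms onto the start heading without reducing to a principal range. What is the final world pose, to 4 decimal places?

(-1.8406, -4.4511, -0.7618)

step 1: θ'=0.7382 (R=-3.0000) → pose (-2.7953, -3.6787, 0.7382)
step 2: θ'=0.7382 (straight) → pose (-3.7199, -4.5199, 0.7382)
step 3: θ'=-1.7618 (R=-1.4000) → pose (-1.4032, -5.8213, -1.7618)
step 4: θ'=-0.7618 (R=-1.5000) → pose (-1.8406, -4.4511, -0.7618)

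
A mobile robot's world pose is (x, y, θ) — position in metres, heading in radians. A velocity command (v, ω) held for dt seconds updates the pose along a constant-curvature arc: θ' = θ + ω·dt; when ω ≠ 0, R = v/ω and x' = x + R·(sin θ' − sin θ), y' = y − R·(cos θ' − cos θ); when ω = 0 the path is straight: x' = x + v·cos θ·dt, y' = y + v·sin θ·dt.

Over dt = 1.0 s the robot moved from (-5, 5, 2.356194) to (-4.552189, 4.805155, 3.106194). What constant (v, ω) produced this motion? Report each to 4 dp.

Δθ = 3.106194 − 2.356194 = 0.750000
ω = Δθ/dt = 0.750000/1.0 = 0.7500
R = Δx/(sin θ' − sin θ) = -0.6667
v = R·ω = -0.6667·0.7500 = -0.5000

v = -0.5000, ω = 0.7500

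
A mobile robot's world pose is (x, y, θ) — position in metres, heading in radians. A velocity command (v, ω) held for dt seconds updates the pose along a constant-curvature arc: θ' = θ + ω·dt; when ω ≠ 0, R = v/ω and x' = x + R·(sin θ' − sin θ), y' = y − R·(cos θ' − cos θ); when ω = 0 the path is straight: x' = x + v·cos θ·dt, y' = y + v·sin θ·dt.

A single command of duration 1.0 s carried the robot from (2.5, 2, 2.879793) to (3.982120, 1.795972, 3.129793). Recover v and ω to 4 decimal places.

Δθ = 3.129793 − 2.879793 = 0.250000
ω = Δθ/dt = 0.250000/1.0 = 0.2500
R = Δx/(sin θ' − sin θ) = -6.0000
v = R·ω = -6.0000·0.2500 = -1.5000

v = -1.5000, ω = 0.2500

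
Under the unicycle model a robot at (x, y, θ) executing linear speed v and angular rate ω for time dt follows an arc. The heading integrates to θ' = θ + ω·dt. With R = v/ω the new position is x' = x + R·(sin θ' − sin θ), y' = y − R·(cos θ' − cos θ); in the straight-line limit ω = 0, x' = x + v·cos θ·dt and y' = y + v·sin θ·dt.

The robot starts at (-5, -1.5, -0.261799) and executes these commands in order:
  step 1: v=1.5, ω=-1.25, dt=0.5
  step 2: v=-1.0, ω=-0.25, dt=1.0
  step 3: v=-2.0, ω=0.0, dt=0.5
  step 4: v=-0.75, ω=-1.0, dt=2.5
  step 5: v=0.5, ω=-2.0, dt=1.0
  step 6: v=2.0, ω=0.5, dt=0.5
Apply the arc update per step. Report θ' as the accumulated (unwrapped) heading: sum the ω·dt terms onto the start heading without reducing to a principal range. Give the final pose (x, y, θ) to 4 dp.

step 1: θ'=-0.8868 (R=-1.2000) → pose (-4.3805, -1.9008, -0.8868)
step 2: θ'=-1.1368 (R=4.0000) → pose (-4.9095, -1.0553, -1.1368)
step 3: θ'=-1.1368 (straight) → pose (-5.3300, -0.1480, -1.1368)
step 4: θ'=-3.6368 (R=0.7500) → pose (-4.2931, 0.8273, -3.6368)
step 5: θ'=-5.6368 (R=-0.2500) → pose (-4.3249, 1.2469, -5.6368)
step 6: θ'=-5.3868 (R=4.0000) → pose (-3.6098, 1.9422, -5.3868)

(-3.6098, 1.9422, -5.3868)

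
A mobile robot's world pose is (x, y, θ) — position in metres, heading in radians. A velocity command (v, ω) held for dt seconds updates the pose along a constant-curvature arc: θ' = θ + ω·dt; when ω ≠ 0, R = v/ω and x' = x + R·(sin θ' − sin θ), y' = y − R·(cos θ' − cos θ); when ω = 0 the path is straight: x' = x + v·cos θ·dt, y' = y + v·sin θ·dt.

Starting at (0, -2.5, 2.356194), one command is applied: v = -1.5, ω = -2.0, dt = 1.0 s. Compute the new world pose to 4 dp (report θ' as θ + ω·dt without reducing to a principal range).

θ' = 2.3562 + -2.0·1.0 = 0.3562
R = v/ω = -1.5/-2.0 = 0.7500
x' = 0 + 0.7500·(sin 0.3562 − sin 2.3562) = -0.2688
y' = -2.5 − 0.7500·(cos 0.3562 − cos 2.3562) = -3.7333

(-0.2688, -3.7333, 0.3562)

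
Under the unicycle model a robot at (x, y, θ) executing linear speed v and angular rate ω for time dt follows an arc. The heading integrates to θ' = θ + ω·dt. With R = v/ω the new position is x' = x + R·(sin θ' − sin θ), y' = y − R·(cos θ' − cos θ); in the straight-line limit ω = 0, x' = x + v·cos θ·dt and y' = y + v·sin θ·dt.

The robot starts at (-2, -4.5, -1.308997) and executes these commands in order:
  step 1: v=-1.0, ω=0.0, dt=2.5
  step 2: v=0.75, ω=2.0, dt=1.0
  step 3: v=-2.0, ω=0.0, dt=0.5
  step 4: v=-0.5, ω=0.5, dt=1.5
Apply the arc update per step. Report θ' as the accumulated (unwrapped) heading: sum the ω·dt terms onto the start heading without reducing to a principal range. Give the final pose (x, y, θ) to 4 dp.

(-3.1707, -3.5556, 1.4410)

step 1: θ'=-1.3090 (straight) → pose (-2.6470, -2.0852, -1.3090)
step 2: θ'=0.6910 (R=0.3750) → pose (-2.0458, -2.2771, 0.6910)
step 3: θ'=0.6910 (straight) → pose (-2.8164, -2.9144, 0.6910)
step 4: θ'=1.4410 (R=-1.0000) → pose (-3.1707, -3.5556, 1.4410)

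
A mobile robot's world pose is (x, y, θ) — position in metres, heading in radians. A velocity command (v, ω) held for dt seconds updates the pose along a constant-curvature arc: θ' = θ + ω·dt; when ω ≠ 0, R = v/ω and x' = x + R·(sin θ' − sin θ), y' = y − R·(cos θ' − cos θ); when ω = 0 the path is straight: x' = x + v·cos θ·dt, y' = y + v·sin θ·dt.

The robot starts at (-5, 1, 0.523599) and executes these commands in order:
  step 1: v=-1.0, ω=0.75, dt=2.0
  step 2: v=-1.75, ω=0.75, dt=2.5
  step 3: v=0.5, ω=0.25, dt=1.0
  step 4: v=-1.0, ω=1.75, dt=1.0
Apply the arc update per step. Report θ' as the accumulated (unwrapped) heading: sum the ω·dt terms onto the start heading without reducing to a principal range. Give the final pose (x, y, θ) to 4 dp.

step 1: θ'=2.0236 (R=-1.3333) → pose (-5.5323, -0.7380, 2.0236)
step 2: θ'=3.8986 (R=-2.3333) → pose (-1.8317, -1.4133, 3.8986)
step 3: θ'=4.1486 (R=2.0000) → pose (-2.1487, -1.7983, 4.1486)
step 4: θ'=5.8986 (R=-0.5714) → pose (-2.4173, -0.9632, 5.8986)

(-2.4173, -0.9632, 5.8986)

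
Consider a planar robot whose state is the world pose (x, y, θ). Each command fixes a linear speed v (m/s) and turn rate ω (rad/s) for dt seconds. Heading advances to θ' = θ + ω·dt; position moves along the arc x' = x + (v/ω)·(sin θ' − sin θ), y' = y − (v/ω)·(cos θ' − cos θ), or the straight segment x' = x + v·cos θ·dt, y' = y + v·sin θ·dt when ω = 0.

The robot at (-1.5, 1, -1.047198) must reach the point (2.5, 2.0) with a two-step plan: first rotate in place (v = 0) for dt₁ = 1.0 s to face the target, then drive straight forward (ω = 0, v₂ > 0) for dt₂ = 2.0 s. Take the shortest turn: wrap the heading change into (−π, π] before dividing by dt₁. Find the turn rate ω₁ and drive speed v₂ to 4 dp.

ω₁ = 1.2922, v₂ = 2.0616

heading to target = atan2(2−1, 2.5−-1.5) = 0.2450
Δθ = wrap(0.2450 − -1.0472) = 1.2922; ω₁ = Δθ/dt₁ = 1.2922
distance = √((2.5−-1.5)² + (2−1)²) = 4.1231; v₂ = distance/dt₂ = 2.0616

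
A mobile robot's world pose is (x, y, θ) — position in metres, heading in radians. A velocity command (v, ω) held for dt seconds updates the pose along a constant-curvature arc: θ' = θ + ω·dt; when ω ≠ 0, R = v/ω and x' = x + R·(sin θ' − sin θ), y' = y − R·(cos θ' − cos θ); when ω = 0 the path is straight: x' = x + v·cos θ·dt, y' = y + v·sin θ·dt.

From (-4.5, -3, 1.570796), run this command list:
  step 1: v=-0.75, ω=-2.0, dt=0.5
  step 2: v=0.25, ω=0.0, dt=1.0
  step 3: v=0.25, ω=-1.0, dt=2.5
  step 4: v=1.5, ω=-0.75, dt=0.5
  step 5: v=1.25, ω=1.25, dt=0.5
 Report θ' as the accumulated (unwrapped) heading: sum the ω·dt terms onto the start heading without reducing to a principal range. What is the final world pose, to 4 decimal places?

(-4.7312, -4.6770, -1.6792)

step 1: θ'=0.5708 (R=0.3750) → pose (-4.6724, -3.3156, 0.5708)
step 2: θ'=0.5708 (straight) → pose (-4.4620, -3.1805, 0.5708)
step 3: θ'=-1.9292 (R=-0.2500) → pose (-4.0928, -3.4785, -1.9292)
step 4: θ'=-2.3042 (R=-2.0000) → pose (-4.4799, -4.1158, -2.3042)
step 5: θ'=-1.6792 (R=1.0000) → pose (-4.7312, -4.6770, -1.6792)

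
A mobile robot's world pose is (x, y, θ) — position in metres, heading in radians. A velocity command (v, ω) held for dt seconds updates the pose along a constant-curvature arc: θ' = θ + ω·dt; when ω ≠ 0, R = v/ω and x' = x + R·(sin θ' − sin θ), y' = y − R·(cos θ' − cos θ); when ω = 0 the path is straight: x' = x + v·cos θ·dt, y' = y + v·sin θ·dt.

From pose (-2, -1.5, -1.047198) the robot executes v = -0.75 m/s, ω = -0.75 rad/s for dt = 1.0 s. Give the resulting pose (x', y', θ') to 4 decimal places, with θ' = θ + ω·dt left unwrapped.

θ' = -1.0472 + -0.75·1.0 = -1.7972
R = v/ω = -0.75/-0.75 = 1.0000
x' = -2 + 1.0000·(sin -1.7972 − sin -1.0472) = -2.1085
y' = -1.5 − 1.0000·(cos -1.7972 − cos -1.0472) = -0.7755

(-2.1085, -0.7755, -1.7972)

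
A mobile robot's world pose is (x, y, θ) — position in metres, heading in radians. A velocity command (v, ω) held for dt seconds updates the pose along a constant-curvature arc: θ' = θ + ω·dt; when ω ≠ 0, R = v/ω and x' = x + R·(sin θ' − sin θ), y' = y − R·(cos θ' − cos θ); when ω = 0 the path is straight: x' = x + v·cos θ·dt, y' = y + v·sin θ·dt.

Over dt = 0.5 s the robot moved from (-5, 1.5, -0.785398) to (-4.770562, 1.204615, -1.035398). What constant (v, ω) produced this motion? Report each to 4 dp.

v = 0.7500, ω = -0.5000

Δθ = -1.035398 − -0.785398 = -0.250000
ω = Δθ/dt = -0.250000/0.5 = -0.5000
R = −Δy/(cos θ' − cos θ) = -1.5000
v = R·ω = -1.5000·-0.5000 = 0.7500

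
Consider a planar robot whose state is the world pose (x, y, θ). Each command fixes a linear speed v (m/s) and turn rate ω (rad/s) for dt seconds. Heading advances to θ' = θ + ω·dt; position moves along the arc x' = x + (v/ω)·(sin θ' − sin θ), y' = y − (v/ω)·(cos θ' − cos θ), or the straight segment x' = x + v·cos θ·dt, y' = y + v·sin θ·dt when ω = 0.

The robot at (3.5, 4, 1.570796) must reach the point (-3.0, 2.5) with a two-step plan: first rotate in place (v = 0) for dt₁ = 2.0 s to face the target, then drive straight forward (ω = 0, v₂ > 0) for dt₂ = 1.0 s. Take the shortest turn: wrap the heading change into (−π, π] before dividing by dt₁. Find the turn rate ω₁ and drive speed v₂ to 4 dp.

heading to target = atan2(2.5−4, -3−3.5) = -2.9148
Δθ = wrap(-2.9148 − 1.5708) = 1.7976; ω₁ = Δθ/dt₁ = 0.8988
distance = √((-3−3.5)² + (2.5−4)²) = 6.6708; v₂ = distance/dt₂ = 6.6708

ω₁ = 0.8988, v₂ = 6.6708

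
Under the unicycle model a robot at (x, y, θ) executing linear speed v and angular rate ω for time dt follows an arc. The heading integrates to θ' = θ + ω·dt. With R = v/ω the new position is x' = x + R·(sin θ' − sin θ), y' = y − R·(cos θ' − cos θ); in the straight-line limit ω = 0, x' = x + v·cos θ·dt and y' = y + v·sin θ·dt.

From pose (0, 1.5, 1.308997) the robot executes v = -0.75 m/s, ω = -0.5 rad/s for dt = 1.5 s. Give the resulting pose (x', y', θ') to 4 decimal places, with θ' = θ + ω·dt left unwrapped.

θ' = 1.3090 + -0.5·1.5 = 0.5590
R = v/ω = -0.75/-0.5 = 1.5000
x' = 0 + 1.5000·(sin 0.5590 − sin 1.3090) = -0.6534
y' = 1.5 − 1.5000·(cos 0.5590 − cos 1.3090) = 0.6165

(-0.6534, 0.6165, 0.5590)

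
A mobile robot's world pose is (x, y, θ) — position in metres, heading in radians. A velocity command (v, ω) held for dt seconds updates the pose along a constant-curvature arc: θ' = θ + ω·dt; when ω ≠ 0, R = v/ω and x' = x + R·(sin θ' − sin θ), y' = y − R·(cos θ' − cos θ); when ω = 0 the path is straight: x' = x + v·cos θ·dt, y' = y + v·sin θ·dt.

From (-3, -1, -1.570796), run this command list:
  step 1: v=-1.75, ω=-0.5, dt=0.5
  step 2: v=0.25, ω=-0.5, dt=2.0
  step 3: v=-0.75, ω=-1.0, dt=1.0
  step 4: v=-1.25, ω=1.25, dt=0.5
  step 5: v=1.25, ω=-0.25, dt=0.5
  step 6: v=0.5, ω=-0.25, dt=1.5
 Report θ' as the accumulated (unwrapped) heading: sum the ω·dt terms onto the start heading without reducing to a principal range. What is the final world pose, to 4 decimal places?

(-3.2528, -0.4935, -3.6958)

step 1: θ'=-1.8208 (R=3.5000) → pose (-2.8912, -0.1341, -1.8208)
step 2: θ'=-2.8208 (R=-0.5000) → pose (-3.2180, -0.4849, -2.8208)
step 3: θ'=-3.8208 (R=0.7500) → pose (-2.5104, -0.6131, -3.8208)
step 4: θ'=-3.1958 (R=-1.0000) → pose (-1.9364, -0.8335, -3.1958)
step 5: θ'=-3.3208 (R=-5.0000) → pose (-2.5567, -0.7608, -3.3208)
step 6: θ'=-3.6958 (R=-2.0000) → pose (-3.2528, -0.4935, -3.6958)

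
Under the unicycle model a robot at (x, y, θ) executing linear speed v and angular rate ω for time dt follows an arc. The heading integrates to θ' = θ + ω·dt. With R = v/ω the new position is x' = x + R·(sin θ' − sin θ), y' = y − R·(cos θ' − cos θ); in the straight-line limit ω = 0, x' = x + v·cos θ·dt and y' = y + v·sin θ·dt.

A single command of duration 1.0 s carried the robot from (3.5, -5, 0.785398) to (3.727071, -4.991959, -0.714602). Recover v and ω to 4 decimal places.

Δθ = -0.714602 − 0.785398 = -1.500000
ω = Δθ/dt = -1.500000/1.0 = -1.5000
R = Δx/(sin θ' − sin θ) = -0.1667
v = R·ω = -0.1667·-1.5000 = 0.2500

v = 0.2500, ω = -1.5000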